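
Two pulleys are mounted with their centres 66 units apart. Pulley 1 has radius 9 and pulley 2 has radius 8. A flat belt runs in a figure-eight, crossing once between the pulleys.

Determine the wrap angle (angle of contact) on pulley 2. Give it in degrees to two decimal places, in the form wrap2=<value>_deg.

wrap2=209.85_deg

crossed belt: β = asin((r1+r2)/C) = asin(17/66) = 14.9263°
wrap1 = wrap2 = π + 2β = 209.8525°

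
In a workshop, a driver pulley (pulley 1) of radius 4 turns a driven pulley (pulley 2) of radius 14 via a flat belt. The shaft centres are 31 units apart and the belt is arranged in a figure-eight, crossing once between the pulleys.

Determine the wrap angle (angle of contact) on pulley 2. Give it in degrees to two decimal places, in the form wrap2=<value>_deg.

crossed belt: β = asin((r1+r2)/C) = asin(18/31) = 35.4959°
wrap1 = wrap2 = π + 2β = 250.9919°

wrap2=250.99_deg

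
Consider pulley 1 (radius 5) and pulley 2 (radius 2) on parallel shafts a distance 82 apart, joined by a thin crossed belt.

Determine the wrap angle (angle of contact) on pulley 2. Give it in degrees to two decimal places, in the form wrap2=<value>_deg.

crossed belt: β = asin((r1+r2)/C) = asin(7/82) = 4.8971°
wrap1 = wrap2 = π + 2β = 189.7941°

wrap2=189.79_deg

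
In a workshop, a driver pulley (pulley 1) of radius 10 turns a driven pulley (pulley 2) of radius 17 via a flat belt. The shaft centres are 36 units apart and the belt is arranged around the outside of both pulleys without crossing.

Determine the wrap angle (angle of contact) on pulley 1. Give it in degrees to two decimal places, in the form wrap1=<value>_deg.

open belt: β = asin((r2−r1)/C) = asin(7/36) = 11.2123°
wrap1 = π − 2β = 157.5755°
wrap2 = π + 2β = 202.4245°

wrap1=157.58_deg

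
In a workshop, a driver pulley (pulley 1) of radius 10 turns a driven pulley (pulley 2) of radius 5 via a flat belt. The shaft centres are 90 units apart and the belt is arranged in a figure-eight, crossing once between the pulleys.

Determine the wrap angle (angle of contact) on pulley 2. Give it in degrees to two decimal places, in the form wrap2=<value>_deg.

wrap2=199.19_deg

crossed belt: β = asin((r1+r2)/C) = asin(15/90) = 9.5941°
wrap1 = wrap2 = π + 2β = 199.1881°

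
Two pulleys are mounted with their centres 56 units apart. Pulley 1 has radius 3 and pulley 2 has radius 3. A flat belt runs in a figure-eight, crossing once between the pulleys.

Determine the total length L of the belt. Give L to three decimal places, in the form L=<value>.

crossed belt: β = asin((r1+r2)/C) = asin(6/56) = 6.1506°
wrap1 = wrap2 = π + 2β = 192.3013°
tangent length = C·cosβ = 55.6776
L = (r1+r2)·wrap + 2·C·cosβ = 6·3.3563 + 2·55.6776 = 131.4930

L=131.493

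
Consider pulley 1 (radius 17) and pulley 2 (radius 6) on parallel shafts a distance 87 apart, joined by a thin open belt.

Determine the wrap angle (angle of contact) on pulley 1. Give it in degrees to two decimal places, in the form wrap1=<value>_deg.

wrap1=194.53_deg

open belt: β = asin((r2−r1)/C) = asin(-11/87) = -7.2637°
wrap1 = π − 2β = 194.5275°
wrap2 = π + 2β = 165.4725°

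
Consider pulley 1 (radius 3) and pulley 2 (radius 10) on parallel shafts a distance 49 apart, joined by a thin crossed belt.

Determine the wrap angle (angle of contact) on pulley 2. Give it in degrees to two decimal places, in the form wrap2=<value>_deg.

wrap2=210.77_deg

crossed belt: β = asin((r1+r2)/C) = asin(13/49) = 15.3851°
wrap1 = wrap2 = π + 2β = 210.7703°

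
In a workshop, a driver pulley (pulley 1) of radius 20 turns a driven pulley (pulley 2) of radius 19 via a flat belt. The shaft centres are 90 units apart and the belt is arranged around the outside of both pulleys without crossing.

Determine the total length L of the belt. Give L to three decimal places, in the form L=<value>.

open belt: β = asin((r2−r1)/C) = asin(-1/90) = -0.6366°
wrap1 = π − 2β = 181.2733°
wrap2 = π + 2β = 178.7267°
tangent length = C·cosβ = 89.9944
L = r1·wrap1 + r2·wrap2 + 2·C·cosβ = 20·3.1638 + 19·3.1194 + 2·89.9944 = 302.5332

L=302.533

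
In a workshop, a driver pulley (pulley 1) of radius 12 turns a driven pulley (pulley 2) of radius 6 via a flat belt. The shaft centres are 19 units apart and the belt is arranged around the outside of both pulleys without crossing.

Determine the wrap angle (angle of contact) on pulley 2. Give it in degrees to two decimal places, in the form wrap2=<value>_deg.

open belt: β = asin((r2−r1)/C) = asin(-6/19) = -18.4085°
wrap1 = π − 2β = 216.8170°
wrap2 = π + 2β = 143.1830°

wrap2=143.18_deg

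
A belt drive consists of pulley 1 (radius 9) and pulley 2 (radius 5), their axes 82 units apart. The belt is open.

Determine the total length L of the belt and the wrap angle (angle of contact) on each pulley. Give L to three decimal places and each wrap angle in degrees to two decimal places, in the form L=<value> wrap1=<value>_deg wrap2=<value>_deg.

open belt: β = asin((r2−r1)/C) = asin(-4/82) = -2.7960°
wrap1 = π − 2β = 185.5921°
wrap2 = π + 2β = 174.4079°
tangent length = C·cosβ = 81.9024
L = r1·wrap1 + r2·wrap2 + 2·C·cosβ = 9·3.2392 + 5·3.0440 + 2·81.9024 = 208.1775

L=208.177 wrap1=185.59_deg wrap2=174.41_deg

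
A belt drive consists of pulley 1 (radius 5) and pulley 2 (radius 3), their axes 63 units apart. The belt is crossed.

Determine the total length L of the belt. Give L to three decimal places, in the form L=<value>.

L=152.150

crossed belt: β = asin((r1+r2)/C) = asin(8/63) = 7.2954°
wrap1 = wrap2 = π + 2β = 194.5907°
tangent length = C·cosβ = 62.4900
L = (r1+r2)·wrap + 2·C·cosβ = 8·3.3962 + 2·62.4900 = 152.1500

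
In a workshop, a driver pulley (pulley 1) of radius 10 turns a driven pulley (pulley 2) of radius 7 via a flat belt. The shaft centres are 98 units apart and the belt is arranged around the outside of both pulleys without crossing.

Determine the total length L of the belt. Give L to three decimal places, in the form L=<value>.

L=249.499

open belt: β = asin((r2−r1)/C) = asin(-3/98) = -1.7542°
wrap1 = π − 2β = 183.5085°
wrap2 = π + 2β = 176.4915°
tangent length = C·cosβ = 97.9541
L = r1·wrap1 + r2·wrap2 + 2·C·cosβ = 10·3.2028 + 7·3.0804 + 2·97.9541 = 249.4989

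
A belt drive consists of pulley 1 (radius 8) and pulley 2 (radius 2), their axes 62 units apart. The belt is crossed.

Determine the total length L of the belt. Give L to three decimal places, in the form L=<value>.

L=157.032

crossed belt: β = asin((r1+r2)/C) = asin(10/62) = 9.2818°
wrap1 = wrap2 = π + 2β = 198.5636°
tangent length = C·cosβ = 61.1882
L = (r1+r2)·wrap + 2·C·cosβ = 10·3.4656 + 2·61.1882 = 157.0324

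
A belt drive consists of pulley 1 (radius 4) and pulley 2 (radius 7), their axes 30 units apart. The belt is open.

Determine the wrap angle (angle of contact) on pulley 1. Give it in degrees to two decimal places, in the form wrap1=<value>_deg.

wrap1=168.52_deg

open belt: β = asin((r2−r1)/C) = asin(3/30) = 5.7392°
wrap1 = π − 2β = 168.5217°
wrap2 = π + 2β = 191.4783°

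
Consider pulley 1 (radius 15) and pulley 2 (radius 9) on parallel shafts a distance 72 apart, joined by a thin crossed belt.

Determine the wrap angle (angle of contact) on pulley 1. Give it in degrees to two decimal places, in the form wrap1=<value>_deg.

wrap1=218.94_deg

crossed belt: β = asin((r1+r2)/C) = asin(24/72) = 19.4712°
wrap1 = wrap2 = π + 2β = 218.9424°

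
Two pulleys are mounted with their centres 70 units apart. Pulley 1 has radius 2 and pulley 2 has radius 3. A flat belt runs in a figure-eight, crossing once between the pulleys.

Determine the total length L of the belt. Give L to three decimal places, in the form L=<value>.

crossed belt: β = asin((r1+r2)/C) = asin(5/70) = 4.0960°
wrap1 = wrap2 = π + 2β = 188.1921°
tangent length = C·cosβ = 69.8212
L = (r1+r2)·wrap + 2·C·cosβ = 5·3.2846 + 2·69.8212 = 156.0653

L=156.065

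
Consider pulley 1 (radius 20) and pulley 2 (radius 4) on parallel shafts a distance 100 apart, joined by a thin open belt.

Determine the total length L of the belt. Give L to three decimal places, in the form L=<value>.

open belt: β = asin((r2−r1)/C) = asin(-16/100) = -9.2069°
wrap1 = π − 2β = 198.4138°
wrap2 = π + 2β = 161.5862°
tangent length = C·cosβ = 98.7117
L = r1·wrap1 + r2·wrap2 + 2·C·cosβ = 20·3.4630 + 4·2.8202 + 2·98.7117 = 277.9637

L=277.964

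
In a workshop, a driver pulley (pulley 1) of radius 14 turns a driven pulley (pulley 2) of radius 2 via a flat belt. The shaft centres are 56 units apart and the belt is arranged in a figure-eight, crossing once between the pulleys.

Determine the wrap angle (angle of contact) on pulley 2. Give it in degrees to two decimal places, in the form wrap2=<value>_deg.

crossed belt: β = asin((r1+r2)/C) = asin(16/56) = 16.6015°
wrap1 = wrap2 = π + 2β = 213.2031°

wrap2=213.20_deg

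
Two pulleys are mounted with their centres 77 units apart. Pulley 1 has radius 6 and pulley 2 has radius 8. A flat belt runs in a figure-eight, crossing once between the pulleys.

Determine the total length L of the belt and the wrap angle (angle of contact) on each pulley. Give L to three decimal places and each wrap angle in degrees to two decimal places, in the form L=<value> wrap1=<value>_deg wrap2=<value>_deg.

L=200.535 wrap1=200.95_deg wrap2=200.95_deg

crossed belt: β = asin((r1+r2)/C) = asin(14/77) = 10.4757°
wrap1 = wrap2 = π + 2β = 200.9514°
tangent length = C·cosβ = 75.7166
L = (r1+r2)·wrap + 2·C·cosβ = 14·3.5073 + 2·75.7166 = 200.5348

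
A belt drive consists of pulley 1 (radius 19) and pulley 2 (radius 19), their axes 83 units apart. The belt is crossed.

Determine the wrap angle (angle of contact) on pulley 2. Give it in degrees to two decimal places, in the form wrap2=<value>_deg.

wrap2=234.49_deg

crossed belt: β = asin((r1+r2)/C) = asin(38/83) = 27.2473°
wrap1 = wrap2 = π + 2β = 234.4945°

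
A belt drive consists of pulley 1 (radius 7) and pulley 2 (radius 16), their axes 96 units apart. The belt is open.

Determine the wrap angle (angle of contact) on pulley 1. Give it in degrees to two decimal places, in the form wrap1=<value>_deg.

open belt: β = asin((r2−r1)/C) = asin(9/96) = 5.3794°
wrap1 = π − 2β = 169.2412°
wrap2 = π + 2β = 190.7588°

wrap1=169.24_deg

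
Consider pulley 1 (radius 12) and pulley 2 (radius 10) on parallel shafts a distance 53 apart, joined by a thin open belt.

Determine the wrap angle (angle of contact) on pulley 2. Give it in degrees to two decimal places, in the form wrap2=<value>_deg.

open belt: β = asin((r2−r1)/C) = asin(-2/53) = -2.1626°
wrap1 = π − 2β = 184.3252°
wrap2 = π + 2β = 175.6748°

wrap2=175.67_deg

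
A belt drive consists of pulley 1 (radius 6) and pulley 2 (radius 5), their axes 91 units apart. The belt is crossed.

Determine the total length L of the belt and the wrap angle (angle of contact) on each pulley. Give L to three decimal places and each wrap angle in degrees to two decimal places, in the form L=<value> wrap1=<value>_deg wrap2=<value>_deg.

L=217.889 wrap1=193.89_deg wrap2=193.89_deg

crossed belt: β = asin((r1+r2)/C) = asin(11/91) = 6.9428°
wrap1 = wrap2 = π + 2β = 193.8857°
tangent length = C·cosβ = 90.3327
L = (r1+r2)·wrap + 2·C·cosβ = 11·3.3839 + 2·90.3327 = 217.8888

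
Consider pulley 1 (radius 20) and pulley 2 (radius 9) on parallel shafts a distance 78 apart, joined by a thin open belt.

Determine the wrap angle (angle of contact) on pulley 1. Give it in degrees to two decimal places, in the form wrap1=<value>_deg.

wrap1=196.21_deg

open belt: β = asin((r2−r1)/C) = asin(-11/78) = -8.1072°
wrap1 = π − 2β = 196.2144°
wrap2 = π + 2β = 163.7856°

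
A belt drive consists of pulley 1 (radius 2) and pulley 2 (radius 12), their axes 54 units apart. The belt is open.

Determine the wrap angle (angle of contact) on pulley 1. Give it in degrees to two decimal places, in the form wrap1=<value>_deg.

open belt: β = asin((r2−r1)/C) = asin(10/54) = 10.6719°
wrap1 = π − 2β = 158.6561°
wrap2 = π + 2β = 201.3439°

wrap1=158.66_deg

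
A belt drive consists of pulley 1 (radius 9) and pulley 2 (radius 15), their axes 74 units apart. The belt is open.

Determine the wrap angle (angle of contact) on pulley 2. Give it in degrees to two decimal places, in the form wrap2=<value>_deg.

open belt: β = asin((r2−r1)/C) = asin(6/74) = 4.6507°
wrap1 = π − 2β = 170.6986°
wrap2 = π + 2β = 189.3014°

wrap2=189.30_deg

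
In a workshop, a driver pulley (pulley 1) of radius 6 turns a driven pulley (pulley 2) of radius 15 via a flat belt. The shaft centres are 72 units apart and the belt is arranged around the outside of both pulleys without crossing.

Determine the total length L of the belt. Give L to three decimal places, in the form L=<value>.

L=211.100

open belt: β = asin((r2−r1)/C) = asin(9/72) = 7.1808°
wrap1 = π − 2β = 165.6385°
wrap2 = π + 2β = 194.3615°
tangent length = C·cosβ = 71.4353
L = r1·wrap1 + r2·wrap2 + 2·C·cosβ = 6·2.8909 + 15·3.3922 + 2·71.4353 = 211.0999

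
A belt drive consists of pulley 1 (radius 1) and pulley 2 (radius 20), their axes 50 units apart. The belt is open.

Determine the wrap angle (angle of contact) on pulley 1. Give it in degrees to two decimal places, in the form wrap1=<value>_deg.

open belt: β = asin((r2−r1)/C) = asin(19/50) = 22.3337°
wrap1 = π − 2β = 135.3326°
wrap2 = π + 2β = 224.6674°

wrap1=135.33_deg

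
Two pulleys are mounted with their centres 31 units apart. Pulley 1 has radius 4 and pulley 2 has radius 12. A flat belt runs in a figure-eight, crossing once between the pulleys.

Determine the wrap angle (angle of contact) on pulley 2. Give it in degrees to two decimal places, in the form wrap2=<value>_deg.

crossed belt: β = asin((r1+r2)/C) = asin(16/31) = 31.0730°
wrap1 = wrap2 = π + 2β = 242.1459°

wrap2=242.15_deg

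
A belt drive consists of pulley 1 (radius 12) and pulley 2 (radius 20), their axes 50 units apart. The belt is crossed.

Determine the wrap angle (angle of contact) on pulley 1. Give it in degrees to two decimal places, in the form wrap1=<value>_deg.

wrap1=259.58_deg

crossed belt: β = asin((r1+r2)/C) = asin(32/50) = 39.7918°
wrap1 = wrap2 = π + 2β = 259.5836°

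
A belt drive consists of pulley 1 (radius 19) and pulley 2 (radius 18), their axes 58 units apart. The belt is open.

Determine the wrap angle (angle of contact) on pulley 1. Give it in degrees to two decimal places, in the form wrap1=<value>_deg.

wrap1=181.98_deg

open belt: β = asin((r2−r1)/C) = asin(-1/58) = -0.9879°
wrap1 = π − 2β = 181.9758°
wrap2 = π + 2β = 178.0242°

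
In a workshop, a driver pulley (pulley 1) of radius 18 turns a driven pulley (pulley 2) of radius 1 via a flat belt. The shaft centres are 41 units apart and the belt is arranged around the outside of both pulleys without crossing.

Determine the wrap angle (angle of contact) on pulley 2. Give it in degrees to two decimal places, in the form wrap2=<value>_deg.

wrap2=131.01_deg

open belt: β = asin((r2−r1)/C) = asin(-17/41) = -24.4963°
wrap1 = π − 2β = 228.9926°
wrap2 = π + 2β = 131.0074°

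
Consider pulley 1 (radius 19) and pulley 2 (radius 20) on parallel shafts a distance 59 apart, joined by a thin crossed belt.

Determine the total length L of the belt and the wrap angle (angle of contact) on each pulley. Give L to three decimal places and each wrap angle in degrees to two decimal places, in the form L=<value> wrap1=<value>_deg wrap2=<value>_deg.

crossed belt: β = asin((r1+r2)/C) = asin(39/59) = 41.3775°
wrap1 = wrap2 = π + 2β = 262.7550°
tangent length = C·cosβ = 44.2719
L = (r1+r2)·wrap + 2·C·cosβ = 39·4.5859 + 2·44.2719 = 267.3954

L=267.395 wrap1=262.75_deg wrap2=262.75_deg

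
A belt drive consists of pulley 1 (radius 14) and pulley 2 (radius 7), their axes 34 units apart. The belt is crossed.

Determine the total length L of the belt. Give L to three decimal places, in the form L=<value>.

crossed belt: β = asin((r1+r2)/C) = asin(21/34) = 38.1445°
wrap1 = wrap2 = π + 2β = 256.2890°
tangent length = C·cosβ = 26.7395
L = (r1+r2)·wrap + 2·C·cosβ = 21·4.4731 + 2·26.7395 = 147.4138

L=147.414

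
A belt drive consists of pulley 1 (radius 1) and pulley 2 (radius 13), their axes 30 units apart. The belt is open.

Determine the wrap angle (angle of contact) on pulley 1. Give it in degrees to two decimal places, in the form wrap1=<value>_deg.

open belt: β = asin((r2−r1)/C) = asin(12/30) = 23.5782°
wrap1 = π − 2β = 132.8436°
wrap2 = π + 2β = 227.1564°

wrap1=132.84_deg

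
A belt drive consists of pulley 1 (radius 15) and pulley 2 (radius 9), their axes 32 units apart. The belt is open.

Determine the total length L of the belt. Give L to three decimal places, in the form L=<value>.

open belt: β = asin((r2−r1)/C) = asin(-6/32) = -10.8069°
wrap1 = π − 2β = 201.6138°
wrap2 = π + 2β = 158.3862°
tangent length = C·cosβ = 31.4325
L = r1·wrap1 + r2·wrap2 + 2·C·cosβ = 15·3.5188 + 9·2.7644 + 2·31.4325 = 140.5266

L=140.527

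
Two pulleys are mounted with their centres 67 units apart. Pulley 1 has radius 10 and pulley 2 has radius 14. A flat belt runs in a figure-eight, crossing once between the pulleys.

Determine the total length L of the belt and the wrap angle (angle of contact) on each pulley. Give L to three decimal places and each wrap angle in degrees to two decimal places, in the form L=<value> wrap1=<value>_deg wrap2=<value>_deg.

L=218.091 wrap1=221.98_deg wrap2=221.98_deg

crossed belt: β = asin((r1+r2)/C) = asin(24/67) = 20.9902°
wrap1 = wrap2 = π + 2β = 221.9805°
tangent length = C·cosβ = 62.5540
L = (r1+r2)·wrap + 2·C·cosβ = 24·3.8743 + 2·62.5540 = 218.0909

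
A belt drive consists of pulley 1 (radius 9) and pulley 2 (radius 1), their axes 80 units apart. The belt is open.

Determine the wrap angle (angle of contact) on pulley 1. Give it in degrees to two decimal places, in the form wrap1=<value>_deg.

open belt: β = asin((r2−r1)/C) = asin(-8/80) = -5.7392°
wrap1 = π − 2β = 191.4783°
wrap2 = π + 2β = 168.5217°

wrap1=191.48_deg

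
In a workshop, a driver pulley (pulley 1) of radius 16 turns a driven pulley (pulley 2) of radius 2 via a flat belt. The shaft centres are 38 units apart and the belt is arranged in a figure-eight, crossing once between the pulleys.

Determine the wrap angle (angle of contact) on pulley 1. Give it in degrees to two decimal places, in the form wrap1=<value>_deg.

wrap1=236.55_deg

crossed belt: β = asin((r1+r2)/C) = asin(18/38) = 28.2737°
wrap1 = wrap2 = π + 2β = 236.5474°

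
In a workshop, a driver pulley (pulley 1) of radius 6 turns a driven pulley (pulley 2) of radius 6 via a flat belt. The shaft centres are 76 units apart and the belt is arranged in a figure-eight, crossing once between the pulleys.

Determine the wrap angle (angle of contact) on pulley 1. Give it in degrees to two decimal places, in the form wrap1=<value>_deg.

wrap1=198.17_deg

crossed belt: β = asin((r1+r2)/C) = asin(12/76) = 9.0847°
wrap1 = wrap2 = π + 2β = 198.1694°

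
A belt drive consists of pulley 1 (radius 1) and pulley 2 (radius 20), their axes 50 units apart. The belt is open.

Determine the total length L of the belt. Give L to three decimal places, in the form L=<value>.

L=173.284

open belt: β = asin((r2−r1)/C) = asin(19/50) = 22.3337°
wrap1 = π − 2β = 135.3326°
wrap2 = π + 2β = 224.6674°
tangent length = C·cosβ = 46.2493
L = r1·wrap1 + r2·wrap2 + 2·C·cosβ = 1·2.3620 + 20·3.9212 + 2·46.2493 = 173.2844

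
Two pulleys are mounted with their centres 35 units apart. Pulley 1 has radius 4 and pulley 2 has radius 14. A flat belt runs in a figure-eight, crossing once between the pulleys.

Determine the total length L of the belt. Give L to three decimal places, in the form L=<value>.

crossed belt: β = asin((r1+r2)/C) = asin(18/35) = 30.9497°
wrap1 = wrap2 = π + 2β = 241.8994°
tangent length = C·cosβ = 30.0167
L = (r1+r2)·wrap + 2·C·cosβ = 18·4.2219 + 2·30.0167 = 136.0283

L=136.028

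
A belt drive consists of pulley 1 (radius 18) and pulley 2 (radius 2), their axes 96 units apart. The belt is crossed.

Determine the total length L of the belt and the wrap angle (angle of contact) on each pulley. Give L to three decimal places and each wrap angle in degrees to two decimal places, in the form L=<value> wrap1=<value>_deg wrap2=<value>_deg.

crossed belt: β = asin((r1+r2)/C) = asin(20/96) = 12.0247°
wrap1 = wrap2 = π + 2β = 204.0494°
tangent length = C·cosβ = 93.8936
L = (r1+r2)·wrap + 2·C·cosβ = 20·3.5613 + 2·93.8936 = 259.0138

L=259.014 wrap1=204.05_deg wrap2=204.05_deg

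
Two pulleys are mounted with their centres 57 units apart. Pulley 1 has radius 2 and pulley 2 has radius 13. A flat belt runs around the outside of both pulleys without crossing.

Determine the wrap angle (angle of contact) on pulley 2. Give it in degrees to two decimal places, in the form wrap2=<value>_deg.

wrap2=202.25_deg

open belt: β = asin((r2−r1)/C) = asin(11/57) = 11.1269°
wrap1 = π − 2β = 157.7462°
wrap2 = π + 2β = 202.2538°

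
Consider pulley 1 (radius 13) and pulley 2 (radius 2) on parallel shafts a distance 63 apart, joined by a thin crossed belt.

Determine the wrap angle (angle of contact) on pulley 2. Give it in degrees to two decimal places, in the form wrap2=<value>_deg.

crossed belt: β = asin((r1+r2)/C) = asin(15/63) = 13.7741°
wrap1 = wrap2 = π + 2β = 207.5483°

wrap2=207.55_deg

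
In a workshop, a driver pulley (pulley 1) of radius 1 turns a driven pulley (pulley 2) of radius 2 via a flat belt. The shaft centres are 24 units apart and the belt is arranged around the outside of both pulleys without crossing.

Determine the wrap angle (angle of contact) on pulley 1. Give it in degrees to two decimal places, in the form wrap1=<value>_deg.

wrap1=175.22_deg

open belt: β = asin((r2−r1)/C) = asin(1/24) = 2.3880°
wrap1 = π − 2β = 175.2240°
wrap2 = π + 2β = 184.7760°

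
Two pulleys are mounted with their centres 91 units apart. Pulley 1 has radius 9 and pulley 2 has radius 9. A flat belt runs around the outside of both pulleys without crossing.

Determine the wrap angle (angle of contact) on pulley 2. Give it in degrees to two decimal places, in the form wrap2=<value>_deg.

open belt: β = asin((r2−r1)/C) = asin(0/91) = 0.0000°
wrap1 = π − 2β = 180.0000°
wrap2 = π + 2β = 180.0000°

wrap2=180.00_deg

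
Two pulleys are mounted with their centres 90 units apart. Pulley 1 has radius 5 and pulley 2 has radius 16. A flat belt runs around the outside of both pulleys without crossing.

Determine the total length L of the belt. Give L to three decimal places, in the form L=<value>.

open belt: β = asin((r2−r1)/C) = asin(11/90) = 7.0204°
wrap1 = π − 2β = 165.9593°
wrap2 = π + 2β = 194.0407°
tangent length = C·cosβ = 89.3252
L = r1·wrap1 + r2·wrap2 + 2·C·cosβ = 5·2.8965 + 16·3.3866 + 2·89.3252 = 247.3196

L=247.320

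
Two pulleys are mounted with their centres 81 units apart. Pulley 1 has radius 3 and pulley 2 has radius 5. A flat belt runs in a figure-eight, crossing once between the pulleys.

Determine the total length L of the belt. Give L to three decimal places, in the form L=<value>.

crossed belt: β = asin((r1+r2)/C) = asin(8/81) = 5.6681°
wrap1 = wrap2 = π + 2β = 191.3362°
tangent length = C·cosβ = 80.6040
L = (r1+r2)·wrap + 2·C·cosβ = 8·3.3394 + 2·80.6040 = 187.9235

L=187.924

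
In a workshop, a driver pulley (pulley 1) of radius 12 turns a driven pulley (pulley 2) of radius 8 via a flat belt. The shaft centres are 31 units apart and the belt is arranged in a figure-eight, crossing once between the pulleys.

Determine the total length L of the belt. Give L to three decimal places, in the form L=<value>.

crossed belt: β = asin((r1+r2)/C) = asin(20/31) = 40.1778°
wrap1 = wrap2 = π + 2β = 260.3555°
tangent length = C·cosβ = 23.6854
L = (r1+r2)·wrap + 2·C·cosβ = 20·4.5441 + 2·23.6854 = 138.2521

L=138.252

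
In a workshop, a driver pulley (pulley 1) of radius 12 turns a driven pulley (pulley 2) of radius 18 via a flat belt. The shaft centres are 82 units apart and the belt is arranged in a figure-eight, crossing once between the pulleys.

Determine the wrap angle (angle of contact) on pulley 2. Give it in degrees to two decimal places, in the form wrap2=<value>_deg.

crossed belt: β = asin((r1+r2)/C) = asin(30/82) = 21.4601°
wrap1 = wrap2 = π + 2β = 222.9203°

wrap2=222.92_deg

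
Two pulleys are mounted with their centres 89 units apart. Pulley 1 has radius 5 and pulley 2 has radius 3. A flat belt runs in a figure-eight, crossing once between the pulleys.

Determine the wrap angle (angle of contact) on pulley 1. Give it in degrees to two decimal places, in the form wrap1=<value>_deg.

wrap1=190.31_deg

crossed belt: β = asin((r1+r2)/C) = asin(8/89) = 5.1571°
wrap1 = wrap2 = π + 2β = 190.3143°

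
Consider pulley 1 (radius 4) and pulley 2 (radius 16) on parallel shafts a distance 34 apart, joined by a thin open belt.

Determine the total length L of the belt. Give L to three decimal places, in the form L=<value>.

L=135.113

open belt: β = asin((r2−r1)/C) = asin(12/34) = 20.6673°
wrap1 = π − 2β = 138.6654°
wrap2 = π + 2β = 221.3346°
tangent length = C·cosβ = 31.8119
L = r1·wrap1 + r2·wrap2 + 2·C·cosβ = 4·2.4202 + 16·3.8630 + 2·31.8119 = 135.1129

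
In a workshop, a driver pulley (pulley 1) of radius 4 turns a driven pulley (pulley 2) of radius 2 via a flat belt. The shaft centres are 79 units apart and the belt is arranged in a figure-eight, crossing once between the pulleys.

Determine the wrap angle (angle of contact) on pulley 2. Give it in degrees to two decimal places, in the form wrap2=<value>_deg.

crossed belt: β = asin((r1+r2)/C) = asin(6/79) = 4.3558°
wrap1 = wrap2 = π + 2β = 188.7115°

wrap2=188.71_deg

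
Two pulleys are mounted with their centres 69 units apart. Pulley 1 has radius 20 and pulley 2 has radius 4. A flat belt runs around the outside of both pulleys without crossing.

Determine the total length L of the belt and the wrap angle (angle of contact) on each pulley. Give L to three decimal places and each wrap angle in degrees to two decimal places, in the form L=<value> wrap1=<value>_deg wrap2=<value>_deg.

L=217.125 wrap1=206.82_deg wrap2=153.18_deg

open belt: β = asin((r2−r1)/C) = asin(-16/69) = -13.4080°
wrap1 = π − 2β = 206.8160°
wrap2 = π + 2β = 153.1840°
tangent length = C·cosβ = 67.1193
L = r1·wrap1 + r2·wrap2 + 2·C·cosβ = 20·3.6096 + 4·2.6736 + 2·67.1193 = 217.1253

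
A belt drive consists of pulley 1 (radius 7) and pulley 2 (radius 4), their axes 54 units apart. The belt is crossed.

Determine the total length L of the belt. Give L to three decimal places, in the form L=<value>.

crossed belt: β = asin((r1+r2)/C) = asin(11/54) = 11.7536°
wrap1 = wrap2 = π + 2β = 203.5073°
tangent length = C·cosβ = 52.8678
L = (r1+r2)·wrap + 2·C·cosβ = 11·3.5519 + 2·52.8678 = 144.8061

L=144.806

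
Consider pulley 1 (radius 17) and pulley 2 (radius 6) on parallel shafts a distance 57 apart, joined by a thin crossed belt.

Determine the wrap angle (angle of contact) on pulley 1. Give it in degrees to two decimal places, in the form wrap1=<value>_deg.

wrap1=227.60_deg

crossed belt: β = asin((r1+r2)/C) = asin(23/57) = 23.7977°
wrap1 = wrap2 = π + 2β = 227.5954°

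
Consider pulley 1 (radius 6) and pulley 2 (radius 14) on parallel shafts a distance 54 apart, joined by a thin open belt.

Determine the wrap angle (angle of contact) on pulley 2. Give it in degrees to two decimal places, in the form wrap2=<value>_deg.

open belt: β = asin((r2−r1)/C) = asin(8/54) = 8.5196°
wrap1 = π − 2β = 162.9608°
wrap2 = π + 2β = 197.0392°

wrap2=197.04_deg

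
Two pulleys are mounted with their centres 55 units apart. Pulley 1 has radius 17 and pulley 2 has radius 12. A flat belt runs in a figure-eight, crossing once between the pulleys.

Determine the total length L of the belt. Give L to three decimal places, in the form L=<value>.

L=216.785

crossed belt: β = asin((r1+r2)/C) = asin(29/55) = 31.8214°
wrap1 = wrap2 = π + 2β = 243.6427°
tangent length = C·cosβ = 46.7333
L = (r1+r2)·wrap + 2·C·cosβ = 29·4.2524 + 2·46.7333 = 216.7852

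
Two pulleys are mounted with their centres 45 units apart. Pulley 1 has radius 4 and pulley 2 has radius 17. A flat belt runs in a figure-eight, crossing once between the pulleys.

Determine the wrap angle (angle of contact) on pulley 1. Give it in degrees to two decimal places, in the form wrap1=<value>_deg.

wrap1=235.64_deg

crossed belt: β = asin((r1+r2)/C) = asin(21/45) = 27.8181°
wrap1 = wrap2 = π + 2β = 235.6363°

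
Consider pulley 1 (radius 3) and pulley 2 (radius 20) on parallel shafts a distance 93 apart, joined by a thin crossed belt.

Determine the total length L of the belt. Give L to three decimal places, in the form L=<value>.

L=263.974

crossed belt: β = asin((r1+r2)/C) = asin(23/93) = 14.3185°
wrap1 = wrap2 = π + 2β = 208.6370°
tangent length = C·cosβ = 90.1110
L = (r1+r2)·wrap + 2·C·cosβ = 23·3.6414 + 2·90.1110 = 263.9743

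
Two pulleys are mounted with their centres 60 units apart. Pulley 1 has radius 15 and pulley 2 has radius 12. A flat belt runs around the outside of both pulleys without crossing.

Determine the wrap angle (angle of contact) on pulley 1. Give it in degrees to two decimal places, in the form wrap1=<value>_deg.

open belt: β = asin((r2−r1)/C) = asin(-3/60) = -2.8660°
wrap1 = π − 2β = 185.7320°
wrap2 = π + 2β = 174.2680°

wrap1=185.73_deg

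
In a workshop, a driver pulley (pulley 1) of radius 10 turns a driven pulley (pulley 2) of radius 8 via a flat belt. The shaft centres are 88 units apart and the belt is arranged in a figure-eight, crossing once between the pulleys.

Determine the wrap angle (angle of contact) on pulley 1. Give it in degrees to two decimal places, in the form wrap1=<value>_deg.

crossed belt: β = asin((r1+r2)/C) = asin(18/88) = 11.8029°
wrap1 = wrap2 = π + 2β = 203.6058°

wrap1=203.61_deg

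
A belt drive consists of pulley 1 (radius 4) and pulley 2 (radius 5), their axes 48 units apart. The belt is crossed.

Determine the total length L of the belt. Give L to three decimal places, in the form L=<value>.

L=125.967

crossed belt: β = asin((r1+r2)/C) = asin(9/48) = 10.8069°
wrap1 = wrap2 = π + 2β = 201.6138°
tangent length = C·cosβ = 47.1487
L = (r1+r2)·wrap + 2·C·cosβ = 9·3.5188 + 2·47.1487 = 125.9668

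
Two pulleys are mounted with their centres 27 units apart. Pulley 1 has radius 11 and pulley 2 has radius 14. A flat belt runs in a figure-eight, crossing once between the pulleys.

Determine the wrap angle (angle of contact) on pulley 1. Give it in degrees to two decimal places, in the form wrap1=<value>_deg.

wrap1=315.62_deg

crossed belt: β = asin((r1+r2)/C) = asin(25/27) = 67.8084°
wrap1 = wrap2 = π + 2β = 315.6168°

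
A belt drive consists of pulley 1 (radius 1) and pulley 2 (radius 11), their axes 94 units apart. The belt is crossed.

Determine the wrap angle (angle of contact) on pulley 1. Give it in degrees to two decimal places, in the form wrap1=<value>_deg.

wrap1=194.67_deg

crossed belt: β = asin((r1+r2)/C) = asin(12/94) = 7.3344°
wrap1 = wrap2 = π + 2β = 194.6687°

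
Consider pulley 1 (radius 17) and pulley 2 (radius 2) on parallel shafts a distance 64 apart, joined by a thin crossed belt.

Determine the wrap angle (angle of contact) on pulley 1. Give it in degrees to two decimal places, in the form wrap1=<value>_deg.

crossed belt: β = asin((r1+r2)/C) = asin(19/64) = 17.2700°
wrap1 = wrap2 = π + 2β = 214.5400°

wrap1=214.54_deg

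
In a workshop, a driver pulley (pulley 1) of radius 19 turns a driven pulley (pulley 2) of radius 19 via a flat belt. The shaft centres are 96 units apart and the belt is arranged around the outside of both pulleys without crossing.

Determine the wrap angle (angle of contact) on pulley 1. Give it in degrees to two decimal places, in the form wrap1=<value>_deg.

wrap1=180.00_deg

open belt: β = asin((r2−r1)/C) = asin(0/96) = 0.0000°
wrap1 = π − 2β = 180.0000°
wrap2 = π + 2β = 180.0000°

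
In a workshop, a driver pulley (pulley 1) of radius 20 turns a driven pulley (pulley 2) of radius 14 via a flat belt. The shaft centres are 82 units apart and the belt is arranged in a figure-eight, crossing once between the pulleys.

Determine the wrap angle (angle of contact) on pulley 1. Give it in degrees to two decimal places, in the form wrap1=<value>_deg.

crossed belt: β = asin((r1+r2)/C) = asin(34/82) = 24.4963°
wrap1 = wrap2 = π + 2β = 228.9926°

wrap1=228.99_deg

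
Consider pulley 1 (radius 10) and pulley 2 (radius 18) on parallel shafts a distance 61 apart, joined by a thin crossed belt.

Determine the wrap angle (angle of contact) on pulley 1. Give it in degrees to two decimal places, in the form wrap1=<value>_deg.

wrap1=234.65_deg

crossed belt: β = asin((r1+r2)/C) = asin(28/61) = 27.3237°
wrap1 = wrap2 = π + 2β = 234.6473°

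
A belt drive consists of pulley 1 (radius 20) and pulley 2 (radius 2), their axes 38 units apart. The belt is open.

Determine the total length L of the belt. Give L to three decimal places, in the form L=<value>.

L=153.813

open belt: β = asin((r2−r1)/C) = asin(-18/38) = -28.2737°
wrap1 = π − 2β = 236.5474°
wrap2 = π + 2β = 123.4526°
tangent length = C·cosβ = 33.4664
L = r1·wrap1 + r2·wrap2 + 2·C·cosβ = 20·4.1285 + 2·2.1547 + 2·33.4664 = 153.8127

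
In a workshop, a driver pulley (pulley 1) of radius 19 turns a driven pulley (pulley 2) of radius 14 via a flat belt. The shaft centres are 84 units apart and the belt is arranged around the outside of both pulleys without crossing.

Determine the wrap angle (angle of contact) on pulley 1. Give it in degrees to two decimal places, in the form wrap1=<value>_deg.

open belt: β = asin((r2−r1)/C) = asin(-5/84) = -3.4125°
wrap1 = π − 2β = 186.8250°
wrap2 = π + 2β = 173.1750°

wrap1=186.82_deg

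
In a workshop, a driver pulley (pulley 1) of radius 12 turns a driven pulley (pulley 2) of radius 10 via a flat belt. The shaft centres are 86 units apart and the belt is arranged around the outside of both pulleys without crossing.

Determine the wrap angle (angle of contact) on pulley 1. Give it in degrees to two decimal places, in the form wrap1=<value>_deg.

wrap1=182.67_deg

open belt: β = asin((r2−r1)/C) = asin(-2/86) = -1.3326°
wrap1 = π − 2β = 182.6652°
wrap2 = π + 2β = 177.3348°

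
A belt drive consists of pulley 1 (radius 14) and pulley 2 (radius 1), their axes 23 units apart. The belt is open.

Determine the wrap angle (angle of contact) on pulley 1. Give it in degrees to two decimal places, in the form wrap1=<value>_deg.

wrap1=248.83_deg

open belt: β = asin((r2−r1)/C) = asin(-13/23) = -34.4174°
wrap1 = π − 2β = 248.8348°
wrap2 = π + 2β = 111.1652°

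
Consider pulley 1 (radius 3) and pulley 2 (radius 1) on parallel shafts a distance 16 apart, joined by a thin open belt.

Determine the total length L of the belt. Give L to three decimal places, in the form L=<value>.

open belt: β = asin((r2−r1)/C) = asin(-2/16) = -7.1808°
wrap1 = π − 2β = 194.3615°
wrap2 = π + 2β = 165.6385°
tangent length = C·cosβ = 15.8745
L = r1·wrap1 + r2·wrap2 + 2·C·cosβ = 3·3.3922 + 1·2.8909 + 2·15.8745 = 44.8167

L=44.817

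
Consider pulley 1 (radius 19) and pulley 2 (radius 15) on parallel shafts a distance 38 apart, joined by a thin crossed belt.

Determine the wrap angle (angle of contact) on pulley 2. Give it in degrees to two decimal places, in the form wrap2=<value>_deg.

crossed belt: β = asin((r1+r2)/C) = asin(34/38) = 63.4746°
wrap1 = wrap2 = π + 2β = 306.9493°

wrap2=306.95_deg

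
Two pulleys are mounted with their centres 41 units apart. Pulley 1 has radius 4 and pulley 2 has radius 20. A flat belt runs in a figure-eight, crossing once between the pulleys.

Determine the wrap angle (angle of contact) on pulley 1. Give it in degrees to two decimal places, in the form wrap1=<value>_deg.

wrap1=251.66_deg

crossed belt: β = asin((r1+r2)/C) = asin(24/41) = 35.8288°
wrap1 = wrap2 = π + 2β = 251.6577°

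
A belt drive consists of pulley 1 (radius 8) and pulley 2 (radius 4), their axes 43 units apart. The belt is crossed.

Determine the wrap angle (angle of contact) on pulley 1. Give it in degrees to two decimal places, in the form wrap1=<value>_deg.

wrap1=212.41_deg

crossed belt: β = asin((r1+r2)/C) = asin(12/43) = 16.2047°
wrap1 = wrap2 = π + 2β = 212.4094°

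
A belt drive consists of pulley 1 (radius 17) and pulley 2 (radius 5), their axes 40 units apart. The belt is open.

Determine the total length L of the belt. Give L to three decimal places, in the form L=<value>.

open belt: β = asin((r2−r1)/C) = asin(-12/40) = -17.4576°
wrap1 = π − 2β = 214.9152°
wrap2 = π + 2β = 145.0848°
tangent length = C·cosβ = 38.1576
L = r1·wrap1 + r2·wrap2 + 2·C·cosβ = 17·3.7510 + 5·2.5322 + 2·38.1576 = 152.7428

L=152.743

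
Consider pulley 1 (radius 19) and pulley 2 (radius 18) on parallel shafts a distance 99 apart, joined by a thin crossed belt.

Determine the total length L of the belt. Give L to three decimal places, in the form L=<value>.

L=328.235

crossed belt: β = asin((r1+r2)/C) = asin(37/99) = 21.9463°
wrap1 = wrap2 = π + 2β = 223.8926°
tangent length = C·cosβ = 91.8259
L = (r1+r2)·wrap + 2·C·cosβ = 37·3.9077 + 2·91.8259 = 328.2354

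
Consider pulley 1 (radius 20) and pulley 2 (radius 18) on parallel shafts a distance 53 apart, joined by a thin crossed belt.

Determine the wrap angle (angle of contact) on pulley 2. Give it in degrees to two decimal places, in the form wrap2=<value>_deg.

crossed belt: β = asin((r1+r2)/C) = asin(38/53) = 45.8058°
wrap1 = wrap2 = π + 2β = 271.6116°

wrap2=271.61_deg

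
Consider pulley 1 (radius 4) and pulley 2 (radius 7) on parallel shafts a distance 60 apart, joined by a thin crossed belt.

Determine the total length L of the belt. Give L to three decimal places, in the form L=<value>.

L=156.580

crossed belt: β = asin((r1+r2)/C) = asin(11/60) = 10.5640°
wrap1 = wrap2 = π + 2β = 201.1280°
tangent length = C·cosβ = 58.9830
L = (r1+r2)·wrap + 2·C·cosβ = 11·3.5103 + 2·58.9830 = 156.5799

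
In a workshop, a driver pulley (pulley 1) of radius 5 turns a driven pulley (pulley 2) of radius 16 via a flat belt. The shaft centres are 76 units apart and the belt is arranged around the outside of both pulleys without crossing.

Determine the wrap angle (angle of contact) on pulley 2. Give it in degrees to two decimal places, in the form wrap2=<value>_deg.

wrap2=196.64_deg

open belt: β = asin((r2−r1)/C) = asin(11/76) = 8.3220°
wrap1 = π − 2β = 163.3559°
wrap2 = π + 2β = 196.6441°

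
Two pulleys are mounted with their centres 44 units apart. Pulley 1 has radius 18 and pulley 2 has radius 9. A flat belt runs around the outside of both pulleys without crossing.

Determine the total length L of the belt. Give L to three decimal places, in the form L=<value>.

open belt: β = asin((r2−r1)/C) = asin(-9/44) = -11.8029°
wrap1 = π − 2β = 203.6058°
wrap2 = π + 2β = 156.3942°
tangent length = C·cosβ = 43.0697
L = r1·wrap1 + r2·wrap2 + 2·C·cosβ = 18·3.5536 + 9·2.7296 + 2·43.0697 = 174.6704

L=174.670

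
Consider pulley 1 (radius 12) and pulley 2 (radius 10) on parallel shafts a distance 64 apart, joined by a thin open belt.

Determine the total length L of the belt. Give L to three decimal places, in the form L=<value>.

open belt: β = asin((r2−r1)/C) = asin(-2/64) = -1.7908°
wrap1 = π − 2β = 183.5816°
wrap2 = π + 2β = 176.4184°
tangent length = C·cosβ = 63.9687
L = r1·wrap1 + r2·wrap2 + 2·C·cosβ = 12·3.2041 + 10·3.0791 + 2·63.9687 = 197.1775

L=197.178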